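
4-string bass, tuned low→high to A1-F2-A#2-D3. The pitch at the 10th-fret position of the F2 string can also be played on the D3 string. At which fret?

1

F2 at fret 10 is F2 + 10 semitones = D#3.
The open D3 string is 9 semitones above the open F2, so the same pitch on the D3 string lies at fret 10 − 9 = 1.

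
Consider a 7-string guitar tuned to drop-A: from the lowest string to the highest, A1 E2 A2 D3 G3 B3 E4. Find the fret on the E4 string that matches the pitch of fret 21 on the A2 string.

2

Fret 21 on A2 is MIDI 45 + 21 = 66 (F♯4). On the E4 string (open MIDI 64), that pitch is 66 − 64 = fret 2.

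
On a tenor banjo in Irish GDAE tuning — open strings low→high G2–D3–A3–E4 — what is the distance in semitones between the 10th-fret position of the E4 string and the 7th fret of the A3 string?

E4 at fret 10 → D5 (MIDI 74); A3 at fret 7 → E4 (MIDI 64).
74 − 64 = 10, so the two pitches are 10 semitones apart, with D5 the higher.

10 semitones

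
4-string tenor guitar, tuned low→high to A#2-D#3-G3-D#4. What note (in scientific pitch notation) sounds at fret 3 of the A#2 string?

Each fret is one semitone, so A#2 + 3 = C#3.

C#3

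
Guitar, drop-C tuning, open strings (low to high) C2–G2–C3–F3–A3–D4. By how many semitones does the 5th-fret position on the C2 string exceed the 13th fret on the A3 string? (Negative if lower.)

-29 semitones

C2 at fret 5 → F2 (MIDI 41); A3 at fret 13 → A#4 (MIDI 70).
41 − 70 = -29, so the two pitches are 29 semitones apart.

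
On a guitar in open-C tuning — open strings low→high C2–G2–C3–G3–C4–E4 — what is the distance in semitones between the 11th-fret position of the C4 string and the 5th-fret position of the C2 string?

30 semitones

C4 at fret 11 → B4 (MIDI 71); C2 at fret 5 → F2 (MIDI 41).
71 − 41 = 30, so the two pitches are 30 semitones apart, with B4 the higher.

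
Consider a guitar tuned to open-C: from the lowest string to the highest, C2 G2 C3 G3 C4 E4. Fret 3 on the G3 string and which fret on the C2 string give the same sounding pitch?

22

Fret 3 on G3 is MIDI 55 + 3 = 58 (A#3). On the C2 string (open MIDI 36), that pitch is 58 − 36 = fret 22.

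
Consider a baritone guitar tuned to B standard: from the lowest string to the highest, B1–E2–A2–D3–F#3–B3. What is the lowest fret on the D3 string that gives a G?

5

From D3, count semitones up the chromatic scale until reaching G: D–D#–E–F–F#–G — 5 steps.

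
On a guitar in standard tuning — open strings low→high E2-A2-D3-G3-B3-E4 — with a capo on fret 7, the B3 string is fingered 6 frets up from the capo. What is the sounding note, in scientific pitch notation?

C5

The capo raises the open B3 by 7 semitones to F#4; fretting 6 more gives B3 + 7 + 6 = B3 + 13 semitones = C5.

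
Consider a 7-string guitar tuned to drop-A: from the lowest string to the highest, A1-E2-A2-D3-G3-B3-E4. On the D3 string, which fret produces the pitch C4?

10

C4 is 10 semitones above the open D3 (D–D#–E–F–…–A#–B–C), so it sits at fret 10.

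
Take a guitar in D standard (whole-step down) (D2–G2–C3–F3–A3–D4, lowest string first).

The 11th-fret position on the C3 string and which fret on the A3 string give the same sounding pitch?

C3 at fret 11 is C3 + 11 semitones = B3.
The open A3 string is 9 semitones above the open C3, so the same pitch on the A3 string lies at fret 11 − 9 = 2.

2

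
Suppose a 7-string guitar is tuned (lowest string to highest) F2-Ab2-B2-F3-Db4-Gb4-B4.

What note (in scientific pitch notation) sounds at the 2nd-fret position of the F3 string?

The open F3 string plus 2 semitones: F–Gb–G.
No B→C boundary is crossed, so the octave stays at 3.

G3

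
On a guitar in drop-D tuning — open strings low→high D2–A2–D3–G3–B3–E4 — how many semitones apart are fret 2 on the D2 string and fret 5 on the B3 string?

24 semitones

D2 at fret 2 → E2 (MIDI 40); B3 at fret 5 → E4 (MIDI 64).
40 − 64 = -24, so the two pitches are 24 semitones apart, with E4 the higher.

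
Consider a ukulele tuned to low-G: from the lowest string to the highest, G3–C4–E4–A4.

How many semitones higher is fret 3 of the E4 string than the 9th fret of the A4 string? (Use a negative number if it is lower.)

-11 semitones

E4 at fret 3 → G4 (MIDI 67); A4 at fret 9 → F♯5 (MIDI 78).
67 − 78 = -11, so the two pitches are 11 semitones apart.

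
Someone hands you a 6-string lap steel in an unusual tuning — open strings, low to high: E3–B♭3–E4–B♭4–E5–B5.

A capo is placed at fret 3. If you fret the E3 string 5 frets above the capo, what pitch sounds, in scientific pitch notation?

C4

The capo raises the open E3 by 3 semitones to G3; fretting 5 more gives E3 + 3 + 5 = E3 + 8 semitones = C4.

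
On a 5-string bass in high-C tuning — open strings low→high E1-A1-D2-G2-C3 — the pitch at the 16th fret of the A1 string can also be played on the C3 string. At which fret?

A1 at fret 16 is A1 + 16 semitones = C#3.
The open C3 string is 15 semitones above the open A1, so the same pitch on the C3 string lies at fret 16 − 15 = 1.

1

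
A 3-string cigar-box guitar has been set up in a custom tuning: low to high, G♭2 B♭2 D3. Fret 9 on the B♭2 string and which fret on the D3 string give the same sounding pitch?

Fret 9 on B♭2 is MIDI 46 + 9 = 55 (G3). On the D3 string (open MIDI 50), that pitch is 55 − 50 = fret 5.

5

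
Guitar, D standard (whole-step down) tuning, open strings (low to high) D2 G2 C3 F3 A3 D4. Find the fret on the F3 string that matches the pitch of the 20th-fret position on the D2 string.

Fret 20 on D2 is MIDI 38 + 20 = 58 (A#3). On the F3 string (open MIDI 53), that pitch is 58 − 53 = fret 5.

5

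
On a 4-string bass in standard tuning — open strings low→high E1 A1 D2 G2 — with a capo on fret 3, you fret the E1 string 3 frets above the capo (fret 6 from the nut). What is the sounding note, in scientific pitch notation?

A#1

The capo raises the open E1 by 3 semitones to G1; fretting 3 more gives E1 + 3 + 3 = E1 + 6 semitones = A#1.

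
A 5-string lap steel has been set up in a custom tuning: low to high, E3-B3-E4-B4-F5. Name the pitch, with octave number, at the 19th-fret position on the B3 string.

The open B3 string plus 19 semitones: B–C–Db–D–…–E–F–Gb.
The walk passes from B into C 2 times, so the octave number goes from 3 to 5.
(Equivalently spelled F♯5.)

G♭5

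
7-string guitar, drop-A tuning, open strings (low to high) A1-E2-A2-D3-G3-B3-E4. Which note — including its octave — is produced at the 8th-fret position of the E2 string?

C3

The open E2 string plus 8 semitones: E–F–F#–G–G#–A–A#–B–C.
The walk passes from B into C once, so the octave number goes from 2 to 3.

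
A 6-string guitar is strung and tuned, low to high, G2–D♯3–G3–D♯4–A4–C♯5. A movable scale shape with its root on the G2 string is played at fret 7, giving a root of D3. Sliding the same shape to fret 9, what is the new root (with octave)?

E3

Moving from fret 7 to fret 9 shifts the root by 2 semitones.
D3 up 2 semitones is E3.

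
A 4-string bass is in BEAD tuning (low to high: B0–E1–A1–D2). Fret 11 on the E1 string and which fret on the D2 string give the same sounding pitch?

1

E1 at fret 11 is E1 + 11 semitones = D#2.
The open D2 string is 10 semitones above the open E1, so the same pitch on the D2 string lies at fret 11 − 10 = 1.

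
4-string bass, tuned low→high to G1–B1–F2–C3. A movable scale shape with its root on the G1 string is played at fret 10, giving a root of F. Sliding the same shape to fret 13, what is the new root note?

Moving from fret 10 to fret 13 shifts the root by 3 semitones.
F up 3 semitones is Ab.

Ab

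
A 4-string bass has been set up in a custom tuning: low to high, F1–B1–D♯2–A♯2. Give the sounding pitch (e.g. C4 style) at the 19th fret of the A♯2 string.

F4

The open A♯2 string plus 19 semitones: A#–B–C–C#–…–D#–E–F.
The walk passes from B into C 2 times, so the octave number goes from 2 to 4.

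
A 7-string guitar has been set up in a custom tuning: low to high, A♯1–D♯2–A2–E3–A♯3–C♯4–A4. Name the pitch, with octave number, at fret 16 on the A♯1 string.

The open A♯1 string plus 16 semitones: A#–B–C–C#–…–C–C#–D.
The walk passes from B into C 2 times, so the octave number goes from 1 to 3.

D3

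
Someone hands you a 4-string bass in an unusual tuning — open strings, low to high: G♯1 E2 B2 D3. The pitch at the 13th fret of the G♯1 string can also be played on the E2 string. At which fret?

5

G♯1 at fret 13 is G♯1 + 13 semitones = A2.
The open E2 string is 8 semitones above the open G♯1, so the same pitch on the E2 string lies at fret 13 − 8 = 5.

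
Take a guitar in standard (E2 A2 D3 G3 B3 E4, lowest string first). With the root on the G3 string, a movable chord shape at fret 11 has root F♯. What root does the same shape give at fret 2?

A

Moving from fret 11 to fret 2 shifts the root by -9 semitones.
F♯ down 9 semitones is A.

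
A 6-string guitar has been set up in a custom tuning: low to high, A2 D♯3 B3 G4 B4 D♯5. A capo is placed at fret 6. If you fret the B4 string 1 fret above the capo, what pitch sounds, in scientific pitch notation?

The capo raises the open B4 by 6 semitones to F5; fretting 1 more gives B4 + 6 + 1 = B4 + 7 semitones = F♯5.

F♯5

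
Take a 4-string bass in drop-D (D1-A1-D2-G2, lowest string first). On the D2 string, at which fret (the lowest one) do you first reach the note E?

From D2, count semitones up the chromatic scale until reaching E: D–D#–E — 2 steps.

2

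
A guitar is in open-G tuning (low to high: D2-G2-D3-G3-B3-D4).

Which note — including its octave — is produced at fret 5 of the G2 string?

C3

The open G2 string plus 5 semitones: G–G#–A–A#–B–C.
The walk passes from B into C once, so the octave number goes from 2 to 3.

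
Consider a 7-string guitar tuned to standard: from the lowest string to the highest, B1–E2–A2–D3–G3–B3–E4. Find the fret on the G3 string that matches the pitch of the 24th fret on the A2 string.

14

A2 at fret 24 is A2 + 24 semitones = A4.
The open G3 string is 10 semitones above the open A2, so the same pitch on the G3 string lies at fret 24 − 10 = 14.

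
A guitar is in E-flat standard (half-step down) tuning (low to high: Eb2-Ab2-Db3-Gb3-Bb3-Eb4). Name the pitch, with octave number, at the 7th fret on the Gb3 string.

Each fret is one semitone, so Gb3 + 7 = Db4.
(Equivalently spelled C#4.)

Db4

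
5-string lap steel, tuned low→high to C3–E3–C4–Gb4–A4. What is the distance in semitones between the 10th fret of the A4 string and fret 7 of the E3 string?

20 semitones

A4 at fret 10 → G5 (MIDI 79); E3 at fret 7 → B3 (MIDI 59).
79 − 59 = 20, so the two pitches are 20 semitones apart, with G5 the higher.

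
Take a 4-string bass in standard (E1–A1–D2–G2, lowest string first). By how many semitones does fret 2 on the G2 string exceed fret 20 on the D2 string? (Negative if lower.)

G2 at fret 2 → A2 (MIDI 45); D2 at fret 20 → A#3 (MIDI 58).
45 − 58 = -13, so the two pitches are 13 semitones apart.

-13 semitones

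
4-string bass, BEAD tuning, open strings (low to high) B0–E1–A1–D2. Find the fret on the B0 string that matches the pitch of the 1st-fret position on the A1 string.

11

A1 at fret 1 is A1 + 1 semitone = A#1.
The open B0 string is 10 semitones below the open A1, so the same pitch on the B0 string lies at fret 1 + 10 = 11.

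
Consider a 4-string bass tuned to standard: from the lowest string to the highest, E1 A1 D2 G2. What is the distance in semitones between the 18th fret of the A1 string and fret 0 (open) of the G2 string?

A1 at fret 18 → D#3 (MIDI 51); G2 at fret 0 → G2 (MIDI 43).
51 − 43 = 8, so the two pitches are 8 semitones apart, with D#3 the higher.

8 semitones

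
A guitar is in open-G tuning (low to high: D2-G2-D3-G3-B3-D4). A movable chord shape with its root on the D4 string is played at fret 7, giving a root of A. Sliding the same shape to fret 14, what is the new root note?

Moving from fret 7 to fret 14 shifts the root by 7 semitones.
A up 7 semitones is E.

E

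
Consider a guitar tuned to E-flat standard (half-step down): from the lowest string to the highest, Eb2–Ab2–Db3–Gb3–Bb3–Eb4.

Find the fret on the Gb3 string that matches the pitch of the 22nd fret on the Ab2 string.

12

Fret 22 on Ab2 is MIDI 44 + 22 = 66 (Gb4). On the Gb3 string (open MIDI 54), that pitch is 66 − 54 = fret 12.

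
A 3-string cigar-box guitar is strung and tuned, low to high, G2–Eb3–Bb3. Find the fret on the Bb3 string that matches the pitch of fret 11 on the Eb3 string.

Eb3 at fret 11 is Eb3 + 11 semitones = D4.
The open Bb3 string is 7 semitones above the open Eb3, so the same pitch on the Bb3 string lies at fret 11 − 7 = 4.

4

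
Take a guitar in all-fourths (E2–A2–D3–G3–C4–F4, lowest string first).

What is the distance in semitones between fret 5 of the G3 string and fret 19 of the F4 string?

24 semitones

G3 at fret 5 → C4 (MIDI 60); F4 at fret 19 → C6 (MIDI 84).
60 − 84 = -24, so the two pitches are 24 semitones apart, with C6 the higher.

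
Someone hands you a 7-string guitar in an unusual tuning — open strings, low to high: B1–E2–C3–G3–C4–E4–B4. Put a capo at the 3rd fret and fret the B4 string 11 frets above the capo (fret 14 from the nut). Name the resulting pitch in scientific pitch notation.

C#6

The capo raises the open B4 by 3 semitones to D5; fretting 11 more gives B4 + 3 + 11 = B4 + 14 semitones = C#6.
(Also written Db.)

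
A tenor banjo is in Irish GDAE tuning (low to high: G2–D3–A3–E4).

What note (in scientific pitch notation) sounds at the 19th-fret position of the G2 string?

Each fret is one semitone, so G2 + 19 = D4.

D4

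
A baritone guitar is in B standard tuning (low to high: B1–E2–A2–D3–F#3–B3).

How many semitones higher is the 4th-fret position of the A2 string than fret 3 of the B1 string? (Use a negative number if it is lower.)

11 semitones

A2 at fret 4 → C#3 (MIDI 49); B1 at fret 3 → D2 (MIDI 38).
49 − 38 = 11, so the two pitches are 11 semitones apart.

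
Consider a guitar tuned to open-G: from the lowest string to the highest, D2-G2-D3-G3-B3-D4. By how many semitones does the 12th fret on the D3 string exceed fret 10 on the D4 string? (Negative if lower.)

-10 semitones

D3 at fret 12 → D4 (MIDI 62); D4 at fret 10 → C5 (MIDI 72).
62 − 72 = -10, so the two pitches are 10 semitones apart.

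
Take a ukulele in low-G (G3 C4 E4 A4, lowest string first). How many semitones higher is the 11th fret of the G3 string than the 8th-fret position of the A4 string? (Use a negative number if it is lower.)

G3 at fret 11 → F♯4 (MIDI 66); A4 at fret 8 → F5 (MIDI 77).
66 − 77 = -11, so the two pitches are 11 semitones apart.

-11 semitones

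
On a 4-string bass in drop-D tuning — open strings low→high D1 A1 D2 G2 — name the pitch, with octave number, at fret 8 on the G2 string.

D#3

G2 is MIDI 43. Adding 8 gives 51, which is D#3.
(Equivalently spelled Eb3.)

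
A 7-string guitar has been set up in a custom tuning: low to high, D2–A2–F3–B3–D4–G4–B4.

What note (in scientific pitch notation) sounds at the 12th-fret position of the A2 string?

Each fret is one semitone, so A2 + 12 = A3.

A3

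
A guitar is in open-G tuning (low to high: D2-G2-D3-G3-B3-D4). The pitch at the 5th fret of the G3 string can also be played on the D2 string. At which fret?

G3 at fret 5 is G3 + 5 semitones = C4.
The open D2 string is 17 semitones below the open G3, so the same pitch on the D2 string lies at fret 5 + 17 = 22.

22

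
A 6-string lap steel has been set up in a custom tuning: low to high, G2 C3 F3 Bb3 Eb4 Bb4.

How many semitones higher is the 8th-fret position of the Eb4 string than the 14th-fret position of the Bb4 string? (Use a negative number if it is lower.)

-13 semitones

Eb4 at fret 8 → B4 (MIDI 71); Bb4 at fret 14 → C6 (MIDI 84).
71 − 84 = -13, so the two pitches are 13 semitones apart.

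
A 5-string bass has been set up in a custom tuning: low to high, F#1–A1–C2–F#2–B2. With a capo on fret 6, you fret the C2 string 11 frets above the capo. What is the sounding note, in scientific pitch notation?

F3

The capo raises the open C2 by 6 semitones to F#2; fretting 11 more gives C2 + 6 + 11 = C2 + 17 semitones = F3.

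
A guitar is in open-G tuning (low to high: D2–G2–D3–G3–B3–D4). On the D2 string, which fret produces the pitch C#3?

11

C#3 is 11 semitones above the open D2 (D–D#–E–F–…–B–C–C#), so it sits at fret 11.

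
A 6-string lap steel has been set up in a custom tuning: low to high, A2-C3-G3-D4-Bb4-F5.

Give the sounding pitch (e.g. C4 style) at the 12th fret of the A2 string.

A2 is MIDI 45. Adding 12 gives 57, which is A3.

A3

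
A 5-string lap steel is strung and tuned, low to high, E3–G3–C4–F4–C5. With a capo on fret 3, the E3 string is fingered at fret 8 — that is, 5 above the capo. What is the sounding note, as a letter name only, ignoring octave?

C

The capo raises the open E3 by 3 semitones to G3; fretting 5 more gives E3 + 3 + 5 = E3 + 8 semitones, landing on C.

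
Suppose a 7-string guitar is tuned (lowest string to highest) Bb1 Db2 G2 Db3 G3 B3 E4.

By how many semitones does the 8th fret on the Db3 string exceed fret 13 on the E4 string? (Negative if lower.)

Db3 at fret 8 → A3 (MIDI 57); E4 at fret 13 → F5 (MIDI 77).
57 − 77 = -20, so the two pitches are 20 semitones apart.

-20 semitones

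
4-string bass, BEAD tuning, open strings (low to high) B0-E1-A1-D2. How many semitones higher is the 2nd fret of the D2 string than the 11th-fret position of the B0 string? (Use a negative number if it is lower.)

6 semitones

D2 at fret 2 → E2 (MIDI 40); B0 at fret 11 → A♯1 (MIDI 34).
40 − 34 = 6, so the two pitches are 6 semitones apart.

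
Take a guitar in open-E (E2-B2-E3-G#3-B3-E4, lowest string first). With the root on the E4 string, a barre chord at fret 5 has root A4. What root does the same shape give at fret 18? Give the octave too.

A#5

Moving from fret 5 to fret 18 shifts the root by 13 semitones.
A4 up 13 semitones is A#5.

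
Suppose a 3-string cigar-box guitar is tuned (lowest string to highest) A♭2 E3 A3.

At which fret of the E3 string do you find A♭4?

A♭4 is 16 semitones above the open E3 (E–F–Gb–G–…–Gb–G–Ab), so it sits at fret 16.

16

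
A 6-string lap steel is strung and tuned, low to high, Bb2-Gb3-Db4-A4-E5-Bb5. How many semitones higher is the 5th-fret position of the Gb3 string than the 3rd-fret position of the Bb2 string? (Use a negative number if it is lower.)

10 semitones

Gb3 at fret 5 → B3 (MIDI 59); Bb2 at fret 3 → Db3 (MIDI 49).
59 − 49 = 10, so the two pitches are 10 semitones apart.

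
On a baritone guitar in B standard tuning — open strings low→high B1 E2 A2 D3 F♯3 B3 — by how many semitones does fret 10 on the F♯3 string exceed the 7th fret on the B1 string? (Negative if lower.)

22 semitones

F♯3 at fret 10 → E4 (MIDI 64); B1 at fret 7 → F♯2 (MIDI 42).
64 − 42 = 22, so the two pitches are 22 semitones apart.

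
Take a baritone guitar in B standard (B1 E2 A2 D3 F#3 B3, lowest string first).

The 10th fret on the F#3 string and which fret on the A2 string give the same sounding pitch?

19

F#3 at fret 10 is F#3 + 10 semitones = E4.
The open A2 string is 9 semitones below the open F#3, so the same pitch on the A2 string lies at fret 10 + 9 = 19.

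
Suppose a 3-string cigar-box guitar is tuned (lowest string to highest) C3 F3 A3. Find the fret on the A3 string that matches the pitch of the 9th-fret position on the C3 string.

Fret 9 on C3 is MIDI 48 + 9 = 57 (A3). On the A3 string (open MIDI 57), that pitch is 57 − 57 = fret 0.

0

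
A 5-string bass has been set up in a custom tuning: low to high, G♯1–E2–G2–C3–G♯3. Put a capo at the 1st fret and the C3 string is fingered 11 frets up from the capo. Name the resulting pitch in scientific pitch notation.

C4

The capo raises the open C3 by 1 semitone to C♯3; fretting 11 more gives C3 + 1 + 11 = C3 + 12 semitones = C4.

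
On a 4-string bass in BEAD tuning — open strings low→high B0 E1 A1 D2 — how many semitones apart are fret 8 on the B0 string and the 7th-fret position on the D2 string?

B0 at fret 8 → G1 (MIDI 31); D2 at fret 7 → A2 (MIDI 45).
31 − 45 = -14, so the two pitches are 14 semitones apart, with A2 the higher.

14 semitones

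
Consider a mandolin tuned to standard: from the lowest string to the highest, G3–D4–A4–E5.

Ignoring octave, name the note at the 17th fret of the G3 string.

C

G3 is MIDI 55. Adding 17 gives 72; 72 mod 12 = 0, i.e. C.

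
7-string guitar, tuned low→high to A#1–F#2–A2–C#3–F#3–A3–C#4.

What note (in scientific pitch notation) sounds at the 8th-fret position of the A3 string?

F4

Each fret is one semitone, so A3 + 8 = F4.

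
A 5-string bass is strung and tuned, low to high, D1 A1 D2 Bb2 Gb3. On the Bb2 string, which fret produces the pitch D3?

4

D3 is 4 semitones above the open Bb2 (Bb–B–C–Db–D), so it sits at fret 4.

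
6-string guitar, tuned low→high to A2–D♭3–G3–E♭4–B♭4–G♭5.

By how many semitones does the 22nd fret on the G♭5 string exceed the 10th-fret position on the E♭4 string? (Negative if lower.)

27 semitones

G♭5 at fret 22 → E7 (MIDI 100); E♭4 at fret 10 → D♭5 (MIDI 73).
100 − 73 = 27, so the two pitches are 27 semitones apart.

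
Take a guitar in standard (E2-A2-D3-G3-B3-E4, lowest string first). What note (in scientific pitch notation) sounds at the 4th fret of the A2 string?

A2 is MIDI 45. Adding 4 gives 49, which is C#3.

C#3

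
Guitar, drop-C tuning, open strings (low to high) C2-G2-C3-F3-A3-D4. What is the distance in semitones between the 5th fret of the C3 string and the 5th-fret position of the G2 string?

C3 at fret 5 → F3 (MIDI 53); G2 at fret 5 → C3 (MIDI 48).
53 − 48 = 5, so the two pitches are 5 semitones apart, with F3 the higher.

5 semitones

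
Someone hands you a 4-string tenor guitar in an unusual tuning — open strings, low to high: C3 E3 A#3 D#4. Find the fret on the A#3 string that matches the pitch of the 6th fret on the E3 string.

0

Fret 6 on E3 is MIDI 52 + 6 = 58 (A#3). On the A#3 string (open MIDI 58), that pitch is 58 − 58 = fret 0.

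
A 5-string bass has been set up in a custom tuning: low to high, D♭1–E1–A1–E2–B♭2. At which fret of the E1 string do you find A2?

17

A2 is 17 semitones above the open E1 (E–F–Gb–G–…–G–Ab–A), so it sits at fret 17.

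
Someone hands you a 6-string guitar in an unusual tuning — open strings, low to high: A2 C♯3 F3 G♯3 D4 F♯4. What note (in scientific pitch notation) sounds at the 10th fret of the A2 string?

G3

Each fret is one semitone, so A2 + 10 = G3.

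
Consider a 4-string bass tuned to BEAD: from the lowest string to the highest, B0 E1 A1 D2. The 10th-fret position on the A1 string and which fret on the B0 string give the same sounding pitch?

A1 at fret 10 is A1 + 10 semitones = G2.
The open B0 string is 10 semitones below the open A1, so the same pitch on the B0 string lies at fret 10 + 10 = 20.

20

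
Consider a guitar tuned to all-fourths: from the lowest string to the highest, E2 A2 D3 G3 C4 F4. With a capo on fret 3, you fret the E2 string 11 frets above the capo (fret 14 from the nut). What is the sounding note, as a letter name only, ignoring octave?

The capo raises the open E2 by 3 semitones to G2; fretting 11 more gives E2 + 3 + 11 = E2 + 14 semitones, landing on F♯.
(Also written G♭.)

F♯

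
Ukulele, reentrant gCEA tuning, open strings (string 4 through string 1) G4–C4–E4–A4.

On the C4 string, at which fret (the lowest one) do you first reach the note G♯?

8

From C4, count semitones up the chromatic scale until reaching G♯: C–C#–D–D#–E–F–F#–G–G# — 8 steps.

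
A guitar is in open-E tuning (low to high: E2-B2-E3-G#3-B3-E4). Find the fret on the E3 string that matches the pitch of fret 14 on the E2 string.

2

Fret 14 on E2 is MIDI 40 + 14 = 54 (F#3). On the E3 string (open MIDI 52), that pitch is 54 − 52 = fret 2.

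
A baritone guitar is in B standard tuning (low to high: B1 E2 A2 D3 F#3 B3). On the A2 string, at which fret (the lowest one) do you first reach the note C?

From A2, count semitones up the chromatic scale until reaching C: A–A#–B–C — 3 steps.

3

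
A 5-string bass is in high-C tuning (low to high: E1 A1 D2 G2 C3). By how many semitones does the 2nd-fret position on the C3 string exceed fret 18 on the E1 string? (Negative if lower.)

4 semitones

C3 at fret 2 → D3 (MIDI 50); E1 at fret 18 → A♯2 (MIDI 46).
50 − 46 = 4, so the two pitches are 4 semitones apart.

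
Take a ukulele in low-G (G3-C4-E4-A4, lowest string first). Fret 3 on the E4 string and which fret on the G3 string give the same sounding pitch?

E4 at fret 3 is E4 + 3 semitones = G4.
The open G3 string is 9 semitones below the open E4, so the same pitch on the G3 string lies at fret 3 + 9 = 12.

12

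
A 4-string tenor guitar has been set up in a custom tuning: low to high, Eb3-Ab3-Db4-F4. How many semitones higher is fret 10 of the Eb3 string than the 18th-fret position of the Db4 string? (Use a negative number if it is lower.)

Eb3 at fret 10 → Db4 (MIDI 61); Db4 at fret 18 → G5 (MIDI 79).
61 − 79 = -18, so the two pitches are 18 semitones apart.

-18 semitones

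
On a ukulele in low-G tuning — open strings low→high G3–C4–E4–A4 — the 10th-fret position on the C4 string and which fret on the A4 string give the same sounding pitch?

Fret 10 on C4 is MIDI 60 + 10 = 70 (A♯4). On the A4 string (open MIDI 69), that pitch is 70 − 69 = fret 1.

1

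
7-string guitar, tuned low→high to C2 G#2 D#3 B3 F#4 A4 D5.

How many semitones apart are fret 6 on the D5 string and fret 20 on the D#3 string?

D5 at fret 6 → G#5 (MIDI 80); D#3 at fret 20 → B4 (MIDI 71).
80 − 71 = 9, so the two pitches are 9 semitones apart, with G#5 the higher.

9 semitones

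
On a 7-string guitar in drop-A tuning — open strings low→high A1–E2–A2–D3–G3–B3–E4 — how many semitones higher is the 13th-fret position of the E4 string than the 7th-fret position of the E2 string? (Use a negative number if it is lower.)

30 semitones

E4 at fret 13 → F5 (MIDI 77); E2 at fret 7 → B2 (MIDI 47).
77 − 47 = 30, so the two pitches are 30 semitones apart.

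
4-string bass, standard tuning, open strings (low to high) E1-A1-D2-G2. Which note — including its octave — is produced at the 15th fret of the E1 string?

G2

E1 is MIDI 28. Adding 15 gives 43, which is G2.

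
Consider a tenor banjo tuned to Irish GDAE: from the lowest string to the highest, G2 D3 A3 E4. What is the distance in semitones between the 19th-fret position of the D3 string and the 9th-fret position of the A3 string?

D3 at fret 19 → A4 (MIDI 69); A3 at fret 9 → F#4 (MIDI 66).
69 − 66 = 3, so the two pitches are 3 semitones apart, with A4 the higher.

3 semitones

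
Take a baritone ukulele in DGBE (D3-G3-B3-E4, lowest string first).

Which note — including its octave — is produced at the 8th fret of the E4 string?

C5

Each fret is one semitone, so E4 + 8 = C5.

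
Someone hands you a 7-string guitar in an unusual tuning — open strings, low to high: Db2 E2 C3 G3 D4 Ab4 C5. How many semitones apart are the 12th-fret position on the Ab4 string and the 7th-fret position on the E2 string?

Ab4 at fret 12 → Ab5 (MIDI 80); E2 at fret 7 → B2 (MIDI 47).
80 − 47 = 33, so the two pitches are 33 semitones apart, with Ab5 the higher.

33 semitones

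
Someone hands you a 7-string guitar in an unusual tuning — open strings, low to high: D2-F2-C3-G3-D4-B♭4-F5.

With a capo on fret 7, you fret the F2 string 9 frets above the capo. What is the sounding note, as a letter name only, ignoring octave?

The capo raises the open F2 by 7 semitones to C3; fretting 9 more gives F2 + 7 + 9 = F2 + 16 semitones, landing on A.

A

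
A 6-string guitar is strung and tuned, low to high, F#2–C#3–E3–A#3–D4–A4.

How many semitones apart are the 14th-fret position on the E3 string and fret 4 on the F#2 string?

20 semitones

E3 at fret 14 → F#4 (MIDI 66); F#2 at fret 4 → A#2 (MIDI 46).
66 − 46 = 20, so the two pitches are 20 semitones apart, with F#4 the higher.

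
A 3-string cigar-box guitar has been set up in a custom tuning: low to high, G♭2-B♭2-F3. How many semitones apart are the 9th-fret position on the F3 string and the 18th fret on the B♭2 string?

F3 at fret 9 → D4 (MIDI 62); B♭2 at fret 18 → E4 (MIDI 64).
62 − 64 = -2, so the two pitches are 2 semitones apart, with E4 the higher.

2 semitones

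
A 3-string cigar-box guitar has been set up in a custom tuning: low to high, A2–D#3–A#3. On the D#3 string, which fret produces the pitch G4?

G4 is 16 semitones above the open D#3 (D#–E–F–F#–…–F–F#–G), so it sits at fret 16.

16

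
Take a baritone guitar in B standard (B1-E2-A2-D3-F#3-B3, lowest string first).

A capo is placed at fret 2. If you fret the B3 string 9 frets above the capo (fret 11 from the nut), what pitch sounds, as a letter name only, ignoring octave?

A#

The capo raises the open B3 by 2 semitones to C#4; fretting 9 more gives B3 + 2 + 9 = B3 + 11 semitones, landing on A#.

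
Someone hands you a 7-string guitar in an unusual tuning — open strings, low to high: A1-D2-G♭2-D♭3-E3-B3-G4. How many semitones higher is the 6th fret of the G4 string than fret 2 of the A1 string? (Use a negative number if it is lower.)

G4 at fret 6 → D♭5 (MIDI 73); A1 at fret 2 → B1 (MIDI 35).
73 − 35 = 38, so the two pitches are 38 semitones apart.

38 semitones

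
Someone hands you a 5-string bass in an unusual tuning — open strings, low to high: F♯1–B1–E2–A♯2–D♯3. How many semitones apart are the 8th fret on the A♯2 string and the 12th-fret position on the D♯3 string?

A♯2 at fret 8 → F♯3 (MIDI 54); D♯3 at fret 12 → D♯4 (MIDI 63).
54 − 63 = -9, so the two pitches are 9 semitones apart, with D♯4 the higher.

9 semitones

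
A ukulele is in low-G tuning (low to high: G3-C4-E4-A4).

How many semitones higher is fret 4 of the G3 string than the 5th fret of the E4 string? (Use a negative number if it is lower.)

-10 semitones

G3 at fret 4 → B3 (MIDI 59); E4 at fret 5 → A4 (MIDI 69).
59 − 69 = -10, so the two pitches are 10 semitones apart.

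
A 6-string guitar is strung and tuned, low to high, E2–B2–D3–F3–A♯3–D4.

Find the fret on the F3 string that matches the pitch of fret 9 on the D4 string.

D4 at fret 9 is D4 + 9 semitones = B4.
The open F3 string is 9 semitones below the open D4, so the same pitch on the F3 string lies at fret 9 + 9 = 18.

18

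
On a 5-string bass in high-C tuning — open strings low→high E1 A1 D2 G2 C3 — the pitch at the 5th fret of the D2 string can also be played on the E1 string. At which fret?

15

Fret 5 on D2 is MIDI 38 + 5 = 43 (G2). On the E1 string (open MIDI 28), that pitch is 43 − 28 = fret 15.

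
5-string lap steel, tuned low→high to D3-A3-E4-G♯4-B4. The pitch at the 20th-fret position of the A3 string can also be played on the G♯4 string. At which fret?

9

Fret 20 on A3 is MIDI 57 + 20 = 77 (F5). On the G♯4 string (open MIDI 68), that pitch is 77 − 68 = fret 9.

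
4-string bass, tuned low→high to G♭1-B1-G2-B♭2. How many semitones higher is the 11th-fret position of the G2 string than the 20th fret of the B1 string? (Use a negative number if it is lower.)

-1 semitone

G2 at fret 11 → G♭3 (MIDI 54); B1 at fret 20 → G3 (MIDI 55).
54 − 55 = -1, so the two pitches are 1 semitone apart.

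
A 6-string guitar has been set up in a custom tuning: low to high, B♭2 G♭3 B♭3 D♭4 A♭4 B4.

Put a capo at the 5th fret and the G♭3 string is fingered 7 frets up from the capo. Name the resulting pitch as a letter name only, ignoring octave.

G♭

The capo raises the open G♭3 by 5 semitones to B3; fretting 7 more gives G♭3 + 5 + 7 = G♭3 + 12 semitones, landing on G♭.
(Also written F♯.)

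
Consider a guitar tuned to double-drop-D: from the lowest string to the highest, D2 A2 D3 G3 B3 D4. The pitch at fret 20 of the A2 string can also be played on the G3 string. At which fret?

A2 at fret 20 is A2 + 20 semitones = F4.
The open G3 string is 10 semitones above the open A2, so the same pitch on the G3 string lies at fret 20 − 10 = 10.

10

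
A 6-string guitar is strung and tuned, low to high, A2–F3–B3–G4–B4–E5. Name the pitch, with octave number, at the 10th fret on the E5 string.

Each fret is one semitone, so E5 + 10 = D6.

D6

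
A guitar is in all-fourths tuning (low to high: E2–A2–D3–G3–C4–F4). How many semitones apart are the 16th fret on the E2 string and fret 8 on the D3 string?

2 semitones

E2 at fret 16 → G#3 (MIDI 56); D3 at fret 8 → A#3 (MIDI 58).
56 − 58 = -2, so the two pitches are 2 semitones apart, with A#3 the higher.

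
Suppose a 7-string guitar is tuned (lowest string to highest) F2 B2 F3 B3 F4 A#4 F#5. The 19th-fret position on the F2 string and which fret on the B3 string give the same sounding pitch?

1

F2 at fret 19 is F2 + 19 semitones = C4.
The open B3 string is 18 semitones above the open F2, so the same pitch on the B3 string lies at fret 19 − 18 = 1.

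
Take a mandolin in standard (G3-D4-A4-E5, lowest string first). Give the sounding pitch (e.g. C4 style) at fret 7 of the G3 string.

Each fret is one semitone, so G3 + 7 = D4.

D4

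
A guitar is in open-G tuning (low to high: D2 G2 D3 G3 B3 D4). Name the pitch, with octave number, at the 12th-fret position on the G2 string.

The open G2 string plus 12 semitones: G–G#–A–A#–…–F–F#–G.
The walk passes from B into C once, so the octave number goes from 2 to 3.

G3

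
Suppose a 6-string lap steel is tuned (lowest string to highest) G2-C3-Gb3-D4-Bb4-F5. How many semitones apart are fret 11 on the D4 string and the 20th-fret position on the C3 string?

D4 at fret 11 → Db5 (MIDI 73); C3 at fret 20 → Ab4 (MIDI 68).
73 − 68 = 5, so the two pitches are 5 semitones apart, with Db5 the higher.

5 semitones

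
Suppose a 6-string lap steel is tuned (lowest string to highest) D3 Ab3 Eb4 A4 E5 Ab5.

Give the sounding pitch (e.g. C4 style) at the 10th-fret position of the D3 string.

D3 is MIDI 50. Adding 10 gives 60, which is C4.

C4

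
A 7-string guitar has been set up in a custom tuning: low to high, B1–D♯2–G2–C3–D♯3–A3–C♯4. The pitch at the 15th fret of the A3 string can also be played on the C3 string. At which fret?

A3 at fret 15 is A3 + 15 semitones = C5.
The open C3 string is 9 semitones below the open A3, so the same pitch on the C3 string lies at fret 15 + 9 = 24.

24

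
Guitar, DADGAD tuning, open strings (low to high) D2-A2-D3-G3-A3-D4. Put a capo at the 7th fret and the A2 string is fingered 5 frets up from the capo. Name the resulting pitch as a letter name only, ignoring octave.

The capo raises the open A2 by 7 semitones to E3; fretting 5 more gives A2 + 7 + 5 = A2 + 12 semitones, landing on A.

A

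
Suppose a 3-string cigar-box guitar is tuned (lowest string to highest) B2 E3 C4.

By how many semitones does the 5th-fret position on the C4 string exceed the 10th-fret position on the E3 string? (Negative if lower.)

3 semitones

C4 at fret 5 → F4 (MIDI 65); E3 at fret 10 → D4 (MIDI 62).
65 − 62 = 3, so the two pitches are 3 semitones apart.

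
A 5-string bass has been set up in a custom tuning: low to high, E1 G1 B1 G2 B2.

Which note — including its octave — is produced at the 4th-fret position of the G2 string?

The open G2 string plus 4 semitones: G–G#–A–A#–B.
No B→C boundary is crossed, so the octave stays at 2.

B2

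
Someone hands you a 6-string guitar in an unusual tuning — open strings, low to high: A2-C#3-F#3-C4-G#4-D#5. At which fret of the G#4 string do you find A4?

1

A4 is 1 semitone above the open G#4 (G#–A), so it sits at fret 1.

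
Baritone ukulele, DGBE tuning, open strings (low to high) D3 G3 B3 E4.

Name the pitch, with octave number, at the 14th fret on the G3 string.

Each fret is one semitone, so G3 + 14 = A4.

A4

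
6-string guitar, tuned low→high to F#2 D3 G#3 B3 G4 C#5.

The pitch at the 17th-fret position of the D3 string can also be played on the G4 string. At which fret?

0

D3 at fret 17 is D3 + 17 semitones = G4.
The open G4 string is 17 semitones above the open D3, so the same pitch on the G4 string lies at fret 17 − 17 = 0.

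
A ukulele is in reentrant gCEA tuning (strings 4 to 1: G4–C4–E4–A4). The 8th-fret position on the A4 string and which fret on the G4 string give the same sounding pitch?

10

A4 at fret 8 is A4 + 8 semitones = F5.
The open G4 string is 2 semitones below the open A4, so the same pitch on the G4 string lies at fret 8 + 2 = 10.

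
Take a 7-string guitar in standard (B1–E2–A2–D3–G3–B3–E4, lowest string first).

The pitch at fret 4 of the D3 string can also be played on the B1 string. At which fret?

D3 at fret 4 is D3 + 4 semitones = F#3.
The open B1 string is 15 semitones below the open D3, so the same pitch on the B1 string lies at fret 4 + 15 = 19.

19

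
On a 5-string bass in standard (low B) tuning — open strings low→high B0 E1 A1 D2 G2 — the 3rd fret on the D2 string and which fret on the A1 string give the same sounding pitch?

8

D2 at fret 3 is D2 + 3 semitones = F2.
The open A1 string is 5 semitones below the open D2, so the same pitch on the A1 string lies at fret 3 + 5 = 8.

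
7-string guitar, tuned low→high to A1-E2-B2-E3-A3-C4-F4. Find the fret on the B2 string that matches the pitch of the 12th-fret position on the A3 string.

22

Fret 12 on A3 is MIDI 57 + 12 = 69 (A4). On the B2 string (open MIDI 47), that pitch is 69 − 47 = fret 22.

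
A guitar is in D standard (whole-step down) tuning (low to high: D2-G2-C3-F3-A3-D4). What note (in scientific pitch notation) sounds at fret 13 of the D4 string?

Each fret is one semitone, so D4 + 13 = D#5.
(Equivalently spelled Eb5.)

D#5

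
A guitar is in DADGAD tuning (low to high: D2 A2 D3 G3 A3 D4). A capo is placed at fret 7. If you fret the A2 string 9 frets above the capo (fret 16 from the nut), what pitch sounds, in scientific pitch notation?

C#4

The capo raises the open A2 by 7 semitones to E3; fretting 9 more gives A2 + 7 + 9 = A2 + 16 semitones = C#4.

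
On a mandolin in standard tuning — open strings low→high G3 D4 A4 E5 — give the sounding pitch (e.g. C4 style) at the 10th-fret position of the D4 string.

C5

D4 is MIDI 62. Adding 10 gives 72, which is C5.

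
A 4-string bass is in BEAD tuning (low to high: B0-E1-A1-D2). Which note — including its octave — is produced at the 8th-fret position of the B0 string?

B0 is MIDI 23. Adding 8 gives 31, which is G1.

G1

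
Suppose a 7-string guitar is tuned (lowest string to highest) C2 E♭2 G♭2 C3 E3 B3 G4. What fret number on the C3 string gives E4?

E4 is 16 semitones above the open C3 (C–Db–D–Eb–…–D–Eb–E), so it sits at fret 16.

16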